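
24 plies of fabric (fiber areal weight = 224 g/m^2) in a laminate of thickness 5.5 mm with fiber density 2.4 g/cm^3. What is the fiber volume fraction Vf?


Vf = n * FAW / (rho_f * h * 1000) = 24 * 224 / (2.4 * 5.5 * 1000) = 0.4073

0.4073


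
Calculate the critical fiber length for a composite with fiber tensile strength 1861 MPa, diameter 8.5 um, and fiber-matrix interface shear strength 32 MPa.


Lc = sigma_f * d / (2 * tau_i) = 1861 * 8.5 / (2 * 32) = 247.2 um

247.2 um


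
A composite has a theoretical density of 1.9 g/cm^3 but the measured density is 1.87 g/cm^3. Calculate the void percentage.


Void% = (rho_theo - rho_actual)/rho_theo * 100 = (1.9 - 1.87)/1.9 * 100 = 1.58%

1.58%


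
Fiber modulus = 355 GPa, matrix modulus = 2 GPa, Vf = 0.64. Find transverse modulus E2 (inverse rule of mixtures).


1/E2 = Vf/Ef + (1-Vf)/Em = 0.64/355 + 0.36/2
E2 = 5.5 GPa

5.5 GPa


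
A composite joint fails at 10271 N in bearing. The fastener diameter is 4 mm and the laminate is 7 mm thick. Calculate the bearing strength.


sigma_br = F/(d*h) = 10271/(4*7) = 366.8 MPa

366.8 MPa


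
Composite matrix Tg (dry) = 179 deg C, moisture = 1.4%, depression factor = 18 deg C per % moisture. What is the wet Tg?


Tg_wet = Tg_dry - k*moisture = 179 - 18*1.4 = 153.8 deg C

153.8 deg C


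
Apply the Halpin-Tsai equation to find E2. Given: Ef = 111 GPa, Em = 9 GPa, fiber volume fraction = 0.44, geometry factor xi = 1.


eta = (Ef/Em - 1)/(Ef/Em + xi) = (12.3333 - 1)/(12.3333 + 1) = 0.85
E2 = Em*(1+xi*eta*Vf)/(1-eta*Vf) = 19.75 GPa

19.75 GPa


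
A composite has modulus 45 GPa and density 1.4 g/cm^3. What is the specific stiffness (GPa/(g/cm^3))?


Specific stiffness = E/rho = 45/1.4 = 32.1 GPa/(g/cm^3)

32.1 GPa/(g/cm^3)


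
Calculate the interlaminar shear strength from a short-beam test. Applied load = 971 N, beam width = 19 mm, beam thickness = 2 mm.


ILSS = 3F/(4bh) = 3*971/(4*19*2) = 19.16 MPa

19.16 MPa


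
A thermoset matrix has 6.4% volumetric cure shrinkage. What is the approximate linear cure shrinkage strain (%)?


Linear shrinkage ≈ vol_shrink/3 = 6.4/3 = 2.133%

2.133%


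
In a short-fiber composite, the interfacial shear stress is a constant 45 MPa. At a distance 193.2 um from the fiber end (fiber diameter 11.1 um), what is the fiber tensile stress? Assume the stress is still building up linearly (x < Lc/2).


Force balance: sigma_f * (pi*d^2/4) = tau * (pi*d) * x  ->  sigma_f = 4 * tau * x / d
sigma_f = 4 * 45 * 193.2 / 11.1 = 3133.0 MPa

3133.0 MPa


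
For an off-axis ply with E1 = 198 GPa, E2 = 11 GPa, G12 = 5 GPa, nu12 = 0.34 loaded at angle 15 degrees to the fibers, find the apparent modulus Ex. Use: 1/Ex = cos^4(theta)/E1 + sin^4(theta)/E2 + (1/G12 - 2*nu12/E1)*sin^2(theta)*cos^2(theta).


cos^4(15) = 0.870513, sin^4(15) = 0.004487, sin^2(15)*cos^2(15) = 0.0625
1/G12 - 2*nu12/E1 = 1/5 - 2*0.34/198 = 0.196566 GPa^-1
1/Ex = 0.870513/198 + 0.004487/11 + 0.196566*0.0625 = 0.0170898 GPa^-1
Ex = 58.51 GPa

58.51 GPa


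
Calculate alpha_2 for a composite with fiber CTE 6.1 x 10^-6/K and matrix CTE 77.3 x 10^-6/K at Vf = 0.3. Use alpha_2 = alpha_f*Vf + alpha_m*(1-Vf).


alpha_2 = alpha_f*Vf + alpha_m*(1-Vf) = 6.1*0.3 + 77.3*0.7 = 55.9 x 10^-6/K

55.9 x 10^-6/K


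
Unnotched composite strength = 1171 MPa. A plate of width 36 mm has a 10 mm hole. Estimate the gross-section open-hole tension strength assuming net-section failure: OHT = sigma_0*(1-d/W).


OHT = sigma_0*(1-d/W) = 1171*(1-10/36) = 845.7 MPa

845.7 MPa


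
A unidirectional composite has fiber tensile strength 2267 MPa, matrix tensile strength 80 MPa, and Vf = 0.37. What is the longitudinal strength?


sigma_1 = sigma_f*Vf + sigma_m*(1-Vf) = 2267*0.37 + 80*0.63 = 889.2 MPa

889.2 MPa


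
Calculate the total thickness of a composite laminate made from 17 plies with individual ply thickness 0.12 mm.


h = n * t_ply = 17 * 0.12 = 2.04 mm

2.04 mm


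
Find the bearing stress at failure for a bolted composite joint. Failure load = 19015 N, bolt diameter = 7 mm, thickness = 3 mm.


sigma_br = F/(d*h) = 19015/(7*3) = 905.5 MPa

905.5 MPa


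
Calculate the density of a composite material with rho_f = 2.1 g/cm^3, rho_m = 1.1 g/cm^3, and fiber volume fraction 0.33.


rho_c = rho_f*Vf + rho_m*(1-Vf) = 2.1*0.33 + 1.1*0.67 = 1.43 g/cm^3

1.43 g/cm^3


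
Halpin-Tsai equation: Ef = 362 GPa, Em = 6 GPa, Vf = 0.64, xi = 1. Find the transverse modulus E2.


eta = (Ef/Em - 1)/(Ef/Em + xi) = (60.3333 - 1)/(60.3333 + 1) = 0.9674
E2 = Em*(1+xi*eta*Vf)/(1-eta*Vf) = 25.51 GPa

25.51 GPa


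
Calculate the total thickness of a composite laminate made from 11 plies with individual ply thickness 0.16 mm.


h = n * t_ply = 11 * 0.16 = 1.76 mm

1.76 mm


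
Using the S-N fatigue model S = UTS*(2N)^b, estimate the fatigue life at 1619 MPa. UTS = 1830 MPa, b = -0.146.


N = 0.5 * (S/UTS)^(1/b) = 0.5 * (1619/1830)^(1/-0.146) = 1.1571 cycles

1.1571 cycles


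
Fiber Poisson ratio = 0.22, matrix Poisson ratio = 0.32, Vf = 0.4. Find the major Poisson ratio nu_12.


nu_12 = nu_f*Vf + nu_m*(1-Vf) = 0.22*0.4 + 0.32*0.6 = 0.28

0.28


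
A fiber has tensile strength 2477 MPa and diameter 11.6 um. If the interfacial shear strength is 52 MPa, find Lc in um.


Lc = sigma_f * d / (2 * tau_i) = 2477 * 11.6 / (2 * 52) = 276.3 um

276.3 um


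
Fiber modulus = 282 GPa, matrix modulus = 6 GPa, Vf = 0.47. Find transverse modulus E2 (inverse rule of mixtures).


1/E2 = Vf/Ef + (1-Vf)/Em = 0.47/282 + 0.53/6
E2 = 11.11 GPa

11.11 GPa


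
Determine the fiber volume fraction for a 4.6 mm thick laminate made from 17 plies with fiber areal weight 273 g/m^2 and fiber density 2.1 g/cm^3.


Vf = n * FAW / (rho_f * h * 1000) = 17 * 273 / (2.1 * 4.6 * 1000) = 0.4804

0.4804


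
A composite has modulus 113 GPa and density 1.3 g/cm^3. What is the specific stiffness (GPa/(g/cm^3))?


Specific stiffness = E/rho = 113/1.3 = 86.9 GPa/(g/cm^3)

86.9 GPa/(g/cm^3)


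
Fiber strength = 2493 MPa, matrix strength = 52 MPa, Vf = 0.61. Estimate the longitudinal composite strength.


sigma_1 = sigma_f*Vf + sigma_m*(1-Vf) = 2493*0.61 + 52*0.39 = 1541.0 MPa

1541.0 MPa


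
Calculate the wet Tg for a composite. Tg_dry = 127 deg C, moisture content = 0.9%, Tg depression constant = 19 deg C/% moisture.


Tg_wet = Tg_dry - k*moisture = 127 - 19*0.9 = 109.9 deg C

109.9 deg C


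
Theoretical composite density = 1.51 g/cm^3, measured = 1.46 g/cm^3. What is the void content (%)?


Void% = (rho_theo - rho_actual)/rho_theo * 100 = (1.51 - 1.46)/1.51 * 100 = 3.31%

3.31%


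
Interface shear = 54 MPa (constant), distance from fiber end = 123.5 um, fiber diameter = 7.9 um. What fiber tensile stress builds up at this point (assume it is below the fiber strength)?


Force balance: sigma_f * (pi*d^2/4) = tau * (pi*d) * x  ->  sigma_f = 4 * tau * x / d
sigma_f = 4 * 54 * 123.5 / 7.9 = 3376.7 MPa

3376.7 MPa


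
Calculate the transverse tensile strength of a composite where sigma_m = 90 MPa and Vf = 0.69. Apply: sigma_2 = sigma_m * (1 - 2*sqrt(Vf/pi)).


factor = 1 - 2*sqrt(0.69/pi) = 0.0627
sigma_2 = 90 * 0.0627 = 5.64 MPa

5.64 MPa


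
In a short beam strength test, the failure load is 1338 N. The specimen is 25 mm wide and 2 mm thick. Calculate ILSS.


ILSS = 3F/(4bh) = 3*1338/(4*25*2) = 20.07 MPa

20.07 MPa


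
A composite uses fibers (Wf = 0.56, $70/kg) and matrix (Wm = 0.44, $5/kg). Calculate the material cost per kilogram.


Cost = cost_f*Wf + cost_m*Wm = 70*0.56 + 5*0.44 = $41.4/kg

$41.4/kg


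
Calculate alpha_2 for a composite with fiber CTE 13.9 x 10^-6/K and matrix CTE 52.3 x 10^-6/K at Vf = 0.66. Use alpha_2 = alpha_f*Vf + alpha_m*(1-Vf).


alpha_2 = alpha_f*Vf + alpha_m*(1-Vf) = 13.9*0.66 + 52.3*0.34 = 27.0 x 10^-6/K

27.0 x 10^-6/K


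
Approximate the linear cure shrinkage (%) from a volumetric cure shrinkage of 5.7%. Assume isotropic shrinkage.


Linear shrinkage ≈ vol_shrink/3 = 5.7/3 = 1.9%

1.9%


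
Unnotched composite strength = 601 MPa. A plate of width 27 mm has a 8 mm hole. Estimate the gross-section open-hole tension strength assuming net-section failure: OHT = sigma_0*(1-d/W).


OHT = sigma_0*(1-d/W) = 601*(1-8/27) = 422.9 MPa

422.9 MPa


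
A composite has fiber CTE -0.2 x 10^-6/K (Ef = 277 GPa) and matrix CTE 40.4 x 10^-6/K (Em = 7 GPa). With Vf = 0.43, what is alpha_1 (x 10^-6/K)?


E1 = Ef*Vf + Em*(1-Vf) = 123.1
alpha_1 = (alpha_f*Ef*Vf + alpha_m*Em*(1-Vf))/E1 = 1.12 x 10^-6/K

1.12 x 10^-6/K


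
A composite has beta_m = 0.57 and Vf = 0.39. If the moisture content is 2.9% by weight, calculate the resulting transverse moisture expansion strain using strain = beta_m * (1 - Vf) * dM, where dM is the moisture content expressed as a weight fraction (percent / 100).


dM = 2.9/100 = 0.029
strain = beta_m * (1-Vf) * dM = 0.57 * 0.61 * 0.029 = 0.0100833

0.0100833


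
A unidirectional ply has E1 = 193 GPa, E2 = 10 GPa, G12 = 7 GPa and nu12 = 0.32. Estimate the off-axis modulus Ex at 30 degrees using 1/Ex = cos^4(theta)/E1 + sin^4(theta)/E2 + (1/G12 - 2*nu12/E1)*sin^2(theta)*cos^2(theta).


cos^4(30) = 0.5625, sin^4(30) = 0.0625, sin^2(30)*cos^2(30) = 0.1875
1/G12 - 2*nu12/E1 = 1/7 - 2*0.32/193 = 0.139541 GPa^-1
1/Ex = 0.5625/193 + 0.0625/10 + 0.139541*0.1875 = 0.0353285 GPa^-1
Ex = 28.31 GPa

28.31 GPa


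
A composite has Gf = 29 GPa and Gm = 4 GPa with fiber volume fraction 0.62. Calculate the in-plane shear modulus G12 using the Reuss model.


1/G12 = Vf/Gf + (1-Vf)/Gm = 0.62/29 + 0.38/4
G12 = 8.59 GPa

8.59 GPa


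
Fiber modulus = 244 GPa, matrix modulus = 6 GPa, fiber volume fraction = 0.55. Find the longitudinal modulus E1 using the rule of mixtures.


E1 = Ef*Vf + Em*(1-Vf) = 244*0.55 + 6*0.45 = 136.9 GPa

136.9 GPa


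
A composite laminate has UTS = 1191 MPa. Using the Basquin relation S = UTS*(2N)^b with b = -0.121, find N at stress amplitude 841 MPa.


N = 0.5 * (S/UTS)^(1/b) = 0.5 * (841/1191)^(1/-0.121) = 8.8687 cycles

8.8687 cycles


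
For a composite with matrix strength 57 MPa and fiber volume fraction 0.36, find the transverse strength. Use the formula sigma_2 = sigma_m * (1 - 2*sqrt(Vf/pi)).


factor = 1 - 2*sqrt(0.36/pi) = 0.323
sigma_2 = 57 * 0.323 = 18.41 MPa

18.41 MPa


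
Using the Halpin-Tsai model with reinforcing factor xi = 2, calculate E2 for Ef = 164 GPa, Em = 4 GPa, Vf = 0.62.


eta = (Ef/Em - 1)/(Ef/Em + xi) = (41.0 - 1)/(41.0 + 2) = 0.9302
E2 = Em*(1+xi*eta*Vf)/(1-eta*Vf) = 20.35 GPa

20.35 GPa


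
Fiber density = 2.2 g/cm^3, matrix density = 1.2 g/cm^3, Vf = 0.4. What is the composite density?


rho_c = rho_f*Vf + rho_m*(1-Vf) = 2.2*0.4 + 1.2*0.6 = 1.6 g/cm^3

1.6 g/cm^3


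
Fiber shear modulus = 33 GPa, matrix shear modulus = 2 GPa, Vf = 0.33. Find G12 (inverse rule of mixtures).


1/G12 = Vf/Gf + (1-Vf)/Gm = 0.33/33 + 0.67/2
G12 = 2.9 GPa

2.9 GPa


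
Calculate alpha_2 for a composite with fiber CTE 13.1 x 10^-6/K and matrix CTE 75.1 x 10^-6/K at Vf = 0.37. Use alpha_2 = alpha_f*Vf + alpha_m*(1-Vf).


alpha_2 = alpha_f*Vf + alpha_m*(1-Vf) = 13.1*0.37 + 75.1*0.63 = 52.2 x 10^-6/K

52.2 x 10^-6/K


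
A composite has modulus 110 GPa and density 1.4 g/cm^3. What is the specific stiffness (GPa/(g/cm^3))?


Specific stiffness = E/rho = 110/1.4 = 78.6 GPa/(g/cm^3)

78.6 GPa/(g/cm^3)


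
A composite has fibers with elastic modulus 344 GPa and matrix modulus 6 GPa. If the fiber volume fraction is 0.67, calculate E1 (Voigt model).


E1 = Ef*Vf + Em*(1-Vf) = 344*0.67 + 6*0.33 = 232.46 GPa

232.46 GPa


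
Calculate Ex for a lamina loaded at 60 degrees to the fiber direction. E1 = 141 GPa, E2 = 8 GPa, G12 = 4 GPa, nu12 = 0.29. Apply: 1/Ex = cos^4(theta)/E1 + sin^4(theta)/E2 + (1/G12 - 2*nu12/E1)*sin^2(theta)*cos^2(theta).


cos^4(60) = 0.0625, sin^4(60) = 0.5625, sin^2(60)*cos^2(60) = 0.1875
1/G12 - 2*nu12/E1 = 1/4 - 2*0.29/141 = 0.245887 GPa^-1
1/Ex = 0.0625/141 + 0.5625/8 + 0.245887*0.1875 = 0.1168595 GPa^-1
Ex = 8.56 GPa

8.56 GPa


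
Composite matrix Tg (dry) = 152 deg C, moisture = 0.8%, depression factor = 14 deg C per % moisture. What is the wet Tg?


Tg_wet = Tg_dry - k*moisture = 152 - 14*0.8 = 140.8 deg C

140.8 deg C


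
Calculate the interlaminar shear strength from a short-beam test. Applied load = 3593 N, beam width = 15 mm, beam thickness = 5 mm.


ILSS = 3F/(4bh) = 3*3593/(4*15*5) = 35.93 MPa

35.93 MPa


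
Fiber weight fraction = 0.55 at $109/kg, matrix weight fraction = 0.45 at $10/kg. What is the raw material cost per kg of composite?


Cost = cost_f*Wf + cost_m*Wm = 109*0.55 + 10*0.45 = $64.45/kg

$64.45/kg


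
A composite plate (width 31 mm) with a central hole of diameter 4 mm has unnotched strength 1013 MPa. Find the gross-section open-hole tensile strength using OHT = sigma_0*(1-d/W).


OHT = sigma_0*(1-d/W) = 1013*(1-4/31) = 882.3 MPa

882.3 MPa


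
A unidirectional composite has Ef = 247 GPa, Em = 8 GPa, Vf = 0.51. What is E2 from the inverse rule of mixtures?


1/E2 = Vf/Ef + (1-Vf)/Em = 0.51/247 + 0.49/8
E2 = 15.79 GPa

15.79 GPa


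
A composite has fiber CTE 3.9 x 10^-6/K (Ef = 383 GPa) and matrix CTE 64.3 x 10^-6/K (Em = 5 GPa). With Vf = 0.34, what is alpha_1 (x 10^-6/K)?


E1 = Ef*Vf + Em*(1-Vf) = 133.52
alpha_1 = (alpha_f*Ef*Vf + alpha_m*Em*(1-Vf))/E1 = 5.39 x 10^-6/K

5.39 x 10^-6/K


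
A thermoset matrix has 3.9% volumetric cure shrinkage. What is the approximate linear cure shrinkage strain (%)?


Linear shrinkage ≈ vol_shrink/3 = 3.9/3 = 1.3%

1.3%


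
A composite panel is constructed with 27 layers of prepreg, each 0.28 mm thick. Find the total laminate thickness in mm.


h = n * t_ply = 27 * 0.28 = 7.56 mm

7.56 mm


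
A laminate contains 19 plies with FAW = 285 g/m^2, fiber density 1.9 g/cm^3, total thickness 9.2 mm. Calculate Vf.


Vf = n * FAW / (rho_f * h * 1000) = 19 * 285 / (1.9 * 9.2 * 1000) = 0.3098

0.3098


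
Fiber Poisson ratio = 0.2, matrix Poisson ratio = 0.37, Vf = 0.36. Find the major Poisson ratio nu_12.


nu_12 = nu_f*Vf + nu_m*(1-Vf) = 0.2*0.36 + 0.37*0.64 = 0.3088

0.3088


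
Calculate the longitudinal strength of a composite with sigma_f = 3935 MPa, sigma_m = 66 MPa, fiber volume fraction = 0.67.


sigma_1 = sigma_f*Vf + sigma_m*(1-Vf) = 3935*0.67 + 66*0.33 = 2658.2 MPa

2658.2 MPa


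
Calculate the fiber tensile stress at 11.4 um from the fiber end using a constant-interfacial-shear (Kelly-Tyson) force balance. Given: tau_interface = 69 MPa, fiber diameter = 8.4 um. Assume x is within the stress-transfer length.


Force balance: sigma_f * (pi*d^2/4) = tau * (pi*d) * x  ->  sigma_f = 4 * tau * x / d
sigma_f = 4 * 69 * 11.4 / 8.4 = 374.6 MPa

374.6 MPa


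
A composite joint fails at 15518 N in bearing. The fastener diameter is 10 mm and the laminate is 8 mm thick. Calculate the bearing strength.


sigma_br = F/(d*h) = 15518/(10*8) = 194.0 MPa

194.0 MPa


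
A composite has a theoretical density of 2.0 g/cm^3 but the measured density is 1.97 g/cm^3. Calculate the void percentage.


Void% = (rho_theo - rho_actual)/rho_theo * 100 = (2.0 - 1.97)/2.0 * 100 = 1.5%

1.5%


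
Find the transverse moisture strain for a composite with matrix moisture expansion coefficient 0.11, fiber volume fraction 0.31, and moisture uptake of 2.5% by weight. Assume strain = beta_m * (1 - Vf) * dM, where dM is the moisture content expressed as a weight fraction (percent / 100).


dM = 2.5/100 = 0.025
strain = beta_m * (1-Vf) * dM = 0.11 * 0.69 * 0.025 = 0.0018975

0.0018975


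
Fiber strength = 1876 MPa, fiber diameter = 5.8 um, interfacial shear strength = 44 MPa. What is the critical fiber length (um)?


Lc = sigma_f * d / (2 * tau_i) = 1876 * 5.8 / (2 * 44) = 123.6 um

123.6 um


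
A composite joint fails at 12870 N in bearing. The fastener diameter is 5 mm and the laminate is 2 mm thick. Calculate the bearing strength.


sigma_br = F/(d*h) = 12870/(5*2) = 1287.0 MPa

1287.0 MPa


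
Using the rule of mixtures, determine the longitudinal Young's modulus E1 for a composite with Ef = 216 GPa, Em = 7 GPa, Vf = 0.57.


E1 = Ef*Vf + Em*(1-Vf) = 216*0.57 + 7*0.43 = 126.13 GPa

126.13 GPa


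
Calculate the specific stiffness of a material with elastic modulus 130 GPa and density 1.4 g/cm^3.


Specific stiffness = E/rho = 130/1.4 = 92.9 GPa/(g/cm^3)

92.9 GPa/(g/cm^3)


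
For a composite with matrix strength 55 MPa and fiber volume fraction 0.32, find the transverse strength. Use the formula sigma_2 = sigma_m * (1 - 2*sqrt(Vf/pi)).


factor = 1 - 2*sqrt(0.32/pi) = 0.3617
sigma_2 = 55 * 0.3617 = 19.89 MPa

19.89 MPa


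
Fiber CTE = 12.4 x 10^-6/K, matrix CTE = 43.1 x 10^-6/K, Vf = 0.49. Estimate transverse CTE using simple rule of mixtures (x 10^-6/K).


alpha_2 = alpha_f*Vf + alpha_m*(1-Vf) = 12.4*0.49 + 43.1*0.51 = 28.1 x 10^-6/K

28.1 x 10^-6/K


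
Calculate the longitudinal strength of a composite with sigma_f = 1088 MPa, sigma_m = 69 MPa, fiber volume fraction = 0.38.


sigma_1 = sigma_f*Vf + sigma_m*(1-Vf) = 1088*0.38 + 69*0.62 = 456.2 MPa

456.2 MPa


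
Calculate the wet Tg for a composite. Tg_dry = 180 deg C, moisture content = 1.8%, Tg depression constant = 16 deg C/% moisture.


Tg_wet = Tg_dry - k*moisture = 180 - 16*1.8 = 151.2 deg C

151.2 deg C


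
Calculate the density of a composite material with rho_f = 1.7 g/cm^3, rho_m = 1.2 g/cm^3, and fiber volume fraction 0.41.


rho_c = rho_f*Vf + rho_m*(1-Vf) = 1.7*0.41 + 1.2*0.59 = 1.405 g/cm^3

1.405 g/cm^3


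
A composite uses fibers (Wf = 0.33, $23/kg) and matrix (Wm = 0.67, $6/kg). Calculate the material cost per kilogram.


Cost = cost_f*Wf + cost_m*Wm = 23*0.33 + 6*0.67 = $11.61/kg

$11.61/kg


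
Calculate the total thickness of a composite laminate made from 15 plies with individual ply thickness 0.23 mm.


h = n * t_ply = 15 * 0.23 = 3.45 mm

3.45 mm


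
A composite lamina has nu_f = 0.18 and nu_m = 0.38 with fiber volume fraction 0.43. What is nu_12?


nu_12 = nu_f*Vf + nu_m*(1-Vf) = 0.18*0.43 + 0.38*0.57 = 0.294

0.294


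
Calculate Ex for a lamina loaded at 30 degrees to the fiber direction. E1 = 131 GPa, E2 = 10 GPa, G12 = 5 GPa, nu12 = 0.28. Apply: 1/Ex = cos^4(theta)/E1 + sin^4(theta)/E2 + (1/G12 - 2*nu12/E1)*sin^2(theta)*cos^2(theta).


cos^4(30) = 0.5625, sin^4(30) = 0.0625, sin^2(30)*cos^2(30) = 0.1875
1/G12 - 2*nu12/E1 = 1/5 - 2*0.28/131 = 0.195725 GPa^-1
1/Ex = 0.5625/131 + 0.0625/10 + 0.195725*0.1875 = 0.0472424 GPa^-1
Ex = 21.17 GPa

21.17 GPa


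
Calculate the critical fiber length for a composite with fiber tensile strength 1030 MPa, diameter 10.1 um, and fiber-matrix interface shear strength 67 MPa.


Lc = sigma_f * d / (2 * tau_i) = 1030 * 10.1 / (2 * 67) = 77.6 um

77.6 um


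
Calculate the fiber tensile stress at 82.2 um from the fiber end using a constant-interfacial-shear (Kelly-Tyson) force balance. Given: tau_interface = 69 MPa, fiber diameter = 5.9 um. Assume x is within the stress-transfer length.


Force balance: sigma_f * (pi*d^2/4) = tau * (pi*d) * x  ->  sigma_f = 4 * tau * x / d
sigma_f = 4 * 69 * 82.2 / 5.9 = 3845.3 MPa

3845.3 MPa


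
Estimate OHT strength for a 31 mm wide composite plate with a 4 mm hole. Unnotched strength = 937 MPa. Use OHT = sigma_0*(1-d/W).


OHT = sigma_0*(1-d/W) = 937*(1-4/31) = 816.1 MPa

816.1 MPa


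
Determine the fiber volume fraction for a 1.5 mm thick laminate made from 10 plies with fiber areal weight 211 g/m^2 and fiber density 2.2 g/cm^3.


Vf = n * FAW / (rho_f * h * 1000) = 10 * 211 / (2.2 * 1.5 * 1000) = 0.6394

0.6394


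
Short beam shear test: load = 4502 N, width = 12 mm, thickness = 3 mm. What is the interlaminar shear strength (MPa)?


ILSS = 3F/(4bh) = 3*4502/(4*12*3) = 93.79 MPa

93.79 MPa


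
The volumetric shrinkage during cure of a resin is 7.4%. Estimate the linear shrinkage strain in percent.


Linear shrinkage ≈ vol_shrink/3 = 7.4/3 = 2.467%

2.467%


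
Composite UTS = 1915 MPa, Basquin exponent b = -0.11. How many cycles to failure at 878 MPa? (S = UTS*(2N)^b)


N = 0.5 * (S/UTS)^(1/b) = 0.5 * (878/1915)^(1/-0.11) = 599.5521 cycles

599.5521 cycles


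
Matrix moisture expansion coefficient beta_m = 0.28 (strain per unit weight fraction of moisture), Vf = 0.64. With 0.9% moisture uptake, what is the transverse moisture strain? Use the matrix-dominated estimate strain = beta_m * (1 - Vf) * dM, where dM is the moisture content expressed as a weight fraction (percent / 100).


dM = 0.9/100 = 0.009
strain = beta_m * (1-Vf) * dM = 0.28 * 0.36 * 0.009 = 0.0009072

0.0009072


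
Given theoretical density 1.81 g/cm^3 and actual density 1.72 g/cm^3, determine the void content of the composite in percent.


Void% = (rho_theo - rho_actual)/rho_theo * 100 = (1.81 - 1.72)/1.81 * 100 = 4.97%

4.97%


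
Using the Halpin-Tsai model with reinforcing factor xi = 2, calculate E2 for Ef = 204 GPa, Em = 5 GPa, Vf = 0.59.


eta = (Ef/Em - 1)/(Ef/Em + xi) = (40.8 - 1)/(40.8 + 2) = 0.9299
E2 = Em*(1+xi*eta*Vf)/(1-eta*Vf) = 23.23 GPa

23.23 GPa


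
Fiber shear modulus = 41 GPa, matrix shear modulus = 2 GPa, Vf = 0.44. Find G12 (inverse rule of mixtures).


1/G12 = Vf/Gf + (1-Vf)/Gm = 0.44/41 + 0.56/2
G12 = 3.44 GPa

3.44 GPa


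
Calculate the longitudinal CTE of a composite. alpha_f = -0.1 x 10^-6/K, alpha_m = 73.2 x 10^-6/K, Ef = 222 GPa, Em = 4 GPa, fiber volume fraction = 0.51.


E1 = Ef*Vf + Em*(1-Vf) = 115.18
alpha_1 = (alpha_f*Ef*Vf + alpha_m*Em*(1-Vf))/E1 = 1.15 x 10^-6/K

1.15 x 10^-6/K


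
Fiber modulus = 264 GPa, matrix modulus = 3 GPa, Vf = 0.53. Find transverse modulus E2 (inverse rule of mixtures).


1/E2 = Vf/Ef + (1-Vf)/Em = 0.53/264 + 0.47/3
E2 = 6.3 GPa

6.3 GPa


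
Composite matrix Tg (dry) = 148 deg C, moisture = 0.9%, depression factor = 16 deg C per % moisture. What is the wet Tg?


Tg_wet = Tg_dry - k*moisture = 148 - 16*0.9 = 133.6 deg C

133.6 deg C


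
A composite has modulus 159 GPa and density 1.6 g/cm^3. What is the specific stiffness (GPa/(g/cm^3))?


Specific stiffness = E/rho = 159/1.6 = 99.4 GPa/(g/cm^3)

99.4 GPa/(g/cm^3)


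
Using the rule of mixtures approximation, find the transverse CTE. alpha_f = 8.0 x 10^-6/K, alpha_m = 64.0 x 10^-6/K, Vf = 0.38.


alpha_2 = alpha_f*Vf + alpha_m*(1-Vf) = 8.0*0.38 + 64.0*0.62 = 42.7 x 10^-6/K

42.7 x 10^-6/K


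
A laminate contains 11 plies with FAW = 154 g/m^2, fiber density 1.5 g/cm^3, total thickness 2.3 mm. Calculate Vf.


Vf = n * FAW / (rho_f * h * 1000) = 11 * 154 / (1.5 * 2.3 * 1000) = 0.491

0.491


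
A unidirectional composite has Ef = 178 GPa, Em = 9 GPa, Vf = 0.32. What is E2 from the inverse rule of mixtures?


1/E2 = Vf/Ef + (1-Vf)/Em = 0.32/178 + 0.68/9
E2 = 12.93 GPa

12.93 GPa


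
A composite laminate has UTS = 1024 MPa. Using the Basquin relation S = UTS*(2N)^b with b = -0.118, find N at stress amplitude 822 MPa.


N = 0.5 * (S/UTS)^(1/b) = 0.5 * (822/1024)^(1/-0.118) = 3.2187 cycles

3.2187 cycles


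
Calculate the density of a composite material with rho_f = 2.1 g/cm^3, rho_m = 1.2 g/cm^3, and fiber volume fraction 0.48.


rho_c = rho_f*Vf + rho_m*(1-Vf) = 2.1*0.48 + 1.2*0.52 = 1.632 g/cm^3

1.632 g/cm^3


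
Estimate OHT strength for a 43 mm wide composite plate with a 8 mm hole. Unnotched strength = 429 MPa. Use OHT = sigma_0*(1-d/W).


OHT = sigma_0*(1-d/W) = 429*(1-8/43) = 349.2 MPa

349.2 MPa


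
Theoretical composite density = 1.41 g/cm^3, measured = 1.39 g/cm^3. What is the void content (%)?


Void% = (rho_theo - rho_actual)/rho_theo * 100 = (1.41 - 1.39)/1.41 * 100 = 1.42%

1.42%


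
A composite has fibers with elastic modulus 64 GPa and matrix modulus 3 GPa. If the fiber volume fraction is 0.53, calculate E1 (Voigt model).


E1 = Ef*Vf + Em*(1-Vf) = 64*0.53 + 3*0.47 = 35.33 GPa

35.33 GPa


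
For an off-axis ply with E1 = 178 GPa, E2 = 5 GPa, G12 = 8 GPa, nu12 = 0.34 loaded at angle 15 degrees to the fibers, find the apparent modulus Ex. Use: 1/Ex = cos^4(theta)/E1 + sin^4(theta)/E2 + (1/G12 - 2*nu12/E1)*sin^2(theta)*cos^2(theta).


cos^4(15) = 0.870513, sin^4(15) = 0.004487, sin^2(15)*cos^2(15) = 0.0625
1/G12 - 2*nu12/E1 = 1/8 - 2*0.34/178 = 0.12118 GPa^-1
1/Ex = 0.870513/178 + 0.004487/5 + 0.12118*0.0625 = 0.0133617 GPa^-1
Ex = 74.84 GPa

74.84 GPa


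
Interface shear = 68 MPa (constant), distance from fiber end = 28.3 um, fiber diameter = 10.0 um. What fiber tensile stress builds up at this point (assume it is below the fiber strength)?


Force balance: sigma_f * (pi*d^2/4) = tau * (pi*d) * x  ->  sigma_f = 4 * tau * x / d
sigma_f = 4 * 68 * 28.3 / 10.0 = 769.8 MPa

769.8 MPa


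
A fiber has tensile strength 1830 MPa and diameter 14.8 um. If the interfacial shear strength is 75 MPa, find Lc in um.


Lc = sigma_f * d / (2 * tau_i) = 1830 * 14.8 / (2 * 75) = 180.6 um

180.6 um


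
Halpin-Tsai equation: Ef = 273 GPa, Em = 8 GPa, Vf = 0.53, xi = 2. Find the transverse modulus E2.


eta = (Ef/Em - 1)/(Ef/Em + xi) = (34.125 - 1)/(34.125 + 2) = 0.917
E2 = Em*(1+xi*eta*Vf)/(1-eta*Vf) = 30.69 GPa

30.69 GPa


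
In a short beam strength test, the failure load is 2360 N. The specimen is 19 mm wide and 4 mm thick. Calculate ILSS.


ILSS = 3F/(4bh) = 3*2360/(4*19*4) = 23.29 MPa

23.29 MPa


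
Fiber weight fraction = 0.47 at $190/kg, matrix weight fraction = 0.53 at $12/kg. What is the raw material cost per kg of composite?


Cost = cost_f*Wf + cost_m*Wm = 190*0.47 + 12*0.53 = $95.66/kg

$95.66/kg


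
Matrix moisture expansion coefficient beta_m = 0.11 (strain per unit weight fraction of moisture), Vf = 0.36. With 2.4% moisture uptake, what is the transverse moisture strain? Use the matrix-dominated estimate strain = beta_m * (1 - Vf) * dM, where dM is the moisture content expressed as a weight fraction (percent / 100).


dM = 2.4/100 = 0.024
strain = beta_m * (1-Vf) * dM = 0.11 * 0.64 * 0.024 = 0.0016896

0.0016896


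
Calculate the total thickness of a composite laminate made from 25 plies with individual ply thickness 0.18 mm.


h = n * t_ply = 25 * 0.18 = 4.5 mm

4.5 mm


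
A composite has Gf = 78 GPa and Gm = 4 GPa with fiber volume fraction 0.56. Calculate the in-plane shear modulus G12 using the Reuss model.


1/G12 = Vf/Gf + (1-Vf)/Gm = 0.56/78 + 0.44/4
G12 = 8.53 GPa

8.53 GPa


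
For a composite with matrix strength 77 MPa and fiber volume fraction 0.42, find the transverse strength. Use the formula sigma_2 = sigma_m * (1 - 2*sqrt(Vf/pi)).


factor = 1 - 2*sqrt(0.42/pi) = 0.2687
sigma_2 = 77 * 0.2687 = 20.69 MPa

20.69 MPa


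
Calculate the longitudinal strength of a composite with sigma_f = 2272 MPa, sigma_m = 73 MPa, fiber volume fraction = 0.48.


sigma_1 = sigma_f*Vf + sigma_m*(1-Vf) = 2272*0.48 + 73*0.52 = 1128.5 MPa

1128.5 MPa


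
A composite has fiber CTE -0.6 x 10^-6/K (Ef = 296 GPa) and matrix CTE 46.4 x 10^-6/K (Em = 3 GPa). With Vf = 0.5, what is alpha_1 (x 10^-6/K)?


E1 = Ef*Vf + Em*(1-Vf) = 149.5
alpha_1 = (alpha_f*Ef*Vf + alpha_m*Em*(1-Vf))/E1 = -0.13 x 10^-6/K

-0.13 x 10^-6/K


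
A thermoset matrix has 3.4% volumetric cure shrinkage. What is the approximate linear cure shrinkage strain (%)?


Linear shrinkage ≈ vol_shrink/3 = 3.4/3 = 1.133%

1.133%


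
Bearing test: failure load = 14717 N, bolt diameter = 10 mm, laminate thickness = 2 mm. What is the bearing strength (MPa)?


sigma_br = F/(d*h) = 14717/(10*2) = 735.9 MPa

735.9 MPa


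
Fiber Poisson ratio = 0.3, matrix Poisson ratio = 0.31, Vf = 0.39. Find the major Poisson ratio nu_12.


nu_12 = nu_f*Vf + nu_m*(1-Vf) = 0.3*0.39 + 0.31*0.61 = 0.3061

0.3061


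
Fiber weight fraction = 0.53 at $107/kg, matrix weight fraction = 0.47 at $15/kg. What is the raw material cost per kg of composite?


Cost = cost_f*Wf + cost_m*Wm = 107*0.53 + 15*0.47 = $63.76/kg

$63.76/kg


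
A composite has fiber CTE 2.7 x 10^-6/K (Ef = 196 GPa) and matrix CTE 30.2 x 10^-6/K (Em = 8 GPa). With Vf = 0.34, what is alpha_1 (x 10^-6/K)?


E1 = Ef*Vf + Em*(1-Vf) = 71.92
alpha_1 = (alpha_f*Ef*Vf + alpha_m*Em*(1-Vf))/E1 = 4.72 x 10^-6/K

4.72 x 10^-6/K


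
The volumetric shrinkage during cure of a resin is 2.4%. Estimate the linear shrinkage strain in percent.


Linear shrinkage ≈ vol_shrink/3 = 2.4/3 = 0.8%

0.8%


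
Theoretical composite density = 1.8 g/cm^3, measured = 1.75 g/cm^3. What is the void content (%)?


Void% = (rho_theo - rho_actual)/rho_theo * 100 = (1.8 - 1.75)/1.8 * 100 = 2.78%

2.78%


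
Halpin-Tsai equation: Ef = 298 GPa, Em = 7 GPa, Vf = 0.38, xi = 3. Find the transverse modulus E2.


eta = (Ef/Em - 1)/(Ef/Em + xi) = (42.5714 - 1)/(42.5714 + 3) = 0.9122
E2 = Em*(1+xi*eta*Vf)/(1-eta*Vf) = 21.86 GPa

21.86 GPa


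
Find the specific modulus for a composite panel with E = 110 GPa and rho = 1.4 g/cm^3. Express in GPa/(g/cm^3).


Specific stiffness = E/rho = 110/1.4 = 78.6 GPa/(g/cm^3)

78.6 GPa/(g/cm^3)


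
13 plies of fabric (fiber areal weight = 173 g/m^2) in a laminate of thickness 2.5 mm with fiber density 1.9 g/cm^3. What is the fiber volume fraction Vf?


Vf = n * FAW / (rho_f * h * 1000) = 13 * 173 / (1.9 * 2.5 * 1000) = 0.4735

0.4735


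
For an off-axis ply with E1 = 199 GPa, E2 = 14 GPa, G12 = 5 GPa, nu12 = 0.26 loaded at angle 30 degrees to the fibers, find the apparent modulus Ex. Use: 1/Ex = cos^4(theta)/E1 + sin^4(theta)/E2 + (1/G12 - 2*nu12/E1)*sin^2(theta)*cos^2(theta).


cos^4(30) = 0.5625, sin^4(30) = 0.0625, sin^2(30)*cos^2(30) = 0.1875
1/G12 - 2*nu12/E1 = 1/5 - 2*0.26/199 = 0.197387 GPa^-1
1/Ex = 0.5625/199 + 0.0625/14 + 0.197387*0.1875 = 0.044301 GPa^-1
Ex = 22.57 GPa

22.57 GPa


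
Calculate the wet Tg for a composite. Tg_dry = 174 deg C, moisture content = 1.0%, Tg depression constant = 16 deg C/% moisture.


Tg_wet = Tg_dry - k*moisture = 174 - 16*1.0 = 158.0 deg C

158.0 deg C


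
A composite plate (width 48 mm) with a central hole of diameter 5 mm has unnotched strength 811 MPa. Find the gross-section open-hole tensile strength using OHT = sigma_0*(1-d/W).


OHT = sigma_0*(1-d/W) = 811*(1-5/48) = 726.5 MPa

726.5 MPa


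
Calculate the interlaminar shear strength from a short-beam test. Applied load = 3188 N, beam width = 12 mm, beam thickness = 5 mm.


ILSS = 3F/(4bh) = 3*3188/(4*12*5) = 39.85 MPa

39.85 MPa


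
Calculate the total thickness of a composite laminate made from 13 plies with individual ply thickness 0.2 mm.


h = n * t_ply = 13 * 0.2 = 2.6 mm

2.6 mm


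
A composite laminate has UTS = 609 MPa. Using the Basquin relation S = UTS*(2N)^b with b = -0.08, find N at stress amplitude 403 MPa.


N = 0.5 * (S/UTS)^(1/b) = 0.5 * (403/609)^(1/-0.08) = 87.1712 cycles

87.1712 cycles


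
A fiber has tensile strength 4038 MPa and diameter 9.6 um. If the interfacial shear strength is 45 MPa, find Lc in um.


Lc = sigma_f * d / (2 * tau_i) = 4038 * 9.6 / (2 * 45) = 430.7 um

430.7 um


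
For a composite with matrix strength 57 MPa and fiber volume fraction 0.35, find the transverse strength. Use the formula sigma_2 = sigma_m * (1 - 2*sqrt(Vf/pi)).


factor = 1 - 2*sqrt(0.35/pi) = 0.3324
sigma_2 = 57 * 0.3324 = 18.95 MPa

18.95 MPa


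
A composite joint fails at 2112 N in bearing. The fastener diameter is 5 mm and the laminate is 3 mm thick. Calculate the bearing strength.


sigma_br = F/(d*h) = 2112/(5*3) = 140.8 MPa

140.8 MPa


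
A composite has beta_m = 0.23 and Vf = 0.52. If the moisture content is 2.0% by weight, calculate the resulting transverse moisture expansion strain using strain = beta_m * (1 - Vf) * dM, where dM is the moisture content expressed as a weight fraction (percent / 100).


dM = 2.0/100 = 0.02
strain = beta_m * (1-Vf) * dM = 0.23 * 0.48 * 0.02 = 0.002208

0.002208


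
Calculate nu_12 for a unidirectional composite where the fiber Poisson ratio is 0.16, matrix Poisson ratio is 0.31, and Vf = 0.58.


nu_12 = nu_f*Vf + nu_m*(1-Vf) = 0.16*0.58 + 0.31*0.42 = 0.223

0.223


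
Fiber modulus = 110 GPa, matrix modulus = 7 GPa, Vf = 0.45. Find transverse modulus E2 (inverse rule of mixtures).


1/E2 = Vf/Ef + (1-Vf)/Em = 0.45/110 + 0.55/7
E2 = 12.1 GPa

12.1 GPa


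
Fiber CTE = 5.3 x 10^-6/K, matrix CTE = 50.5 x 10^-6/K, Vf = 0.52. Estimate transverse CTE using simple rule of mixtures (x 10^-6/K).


alpha_2 = alpha_f*Vf + alpha_m*(1-Vf) = 5.3*0.52 + 50.5*0.48 = 27.0 x 10^-6/K

27.0 x 10^-6/K


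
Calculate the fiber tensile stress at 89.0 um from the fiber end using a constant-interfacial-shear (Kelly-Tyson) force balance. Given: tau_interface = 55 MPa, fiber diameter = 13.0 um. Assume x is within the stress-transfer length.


Force balance: sigma_f * (pi*d^2/4) = tau * (pi*d) * x  ->  sigma_f = 4 * tau * x / d
sigma_f = 4 * 55 * 89.0 / 13.0 = 1506.2 MPa

1506.2 MPa


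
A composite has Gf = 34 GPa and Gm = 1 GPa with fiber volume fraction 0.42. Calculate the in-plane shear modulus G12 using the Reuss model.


1/G12 = Vf/Gf + (1-Vf)/Gm = 0.42/34 + 0.58/1
G12 = 1.69 GPa

1.69 GPa


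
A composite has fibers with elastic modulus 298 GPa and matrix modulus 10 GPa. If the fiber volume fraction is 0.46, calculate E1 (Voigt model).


E1 = Ef*Vf + Em*(1-Vf) = 298*0.46 + 10*0.54 = 142.48 GPa

142.48 GPa


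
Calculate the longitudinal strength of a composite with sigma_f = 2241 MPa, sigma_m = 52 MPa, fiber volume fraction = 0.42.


sigma_1 = sigma_f*Vf + sigma_m*(1-Vf) = 2241*0.42 + 52*0.58 = 971.4 MPa

971.4 MPa


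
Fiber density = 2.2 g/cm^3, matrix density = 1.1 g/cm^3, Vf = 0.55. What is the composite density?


rho_c = rho_f*Vf + rho_m*(1-Vf) = 2.2*0.55 + 1.1*0.45 = 1.705 g/cm^3

1.705 g/cm^3


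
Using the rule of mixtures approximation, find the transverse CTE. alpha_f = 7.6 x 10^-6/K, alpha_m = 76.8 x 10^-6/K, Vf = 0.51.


alpha_2 = alpha_f*Vf + alpha_m*(1-Vf) = 7.6*0.51 + 76.8*0.49 = 41.5 x 10^-6/K

41.5 x 10^-6/K


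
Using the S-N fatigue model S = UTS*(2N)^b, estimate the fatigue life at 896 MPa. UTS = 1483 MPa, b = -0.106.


N = 0.5 * (S/UTS)^(1/b) = 0.5 * (896/1483)^(1/-0.106) = 58.0007 cycles

58.0007 cycles


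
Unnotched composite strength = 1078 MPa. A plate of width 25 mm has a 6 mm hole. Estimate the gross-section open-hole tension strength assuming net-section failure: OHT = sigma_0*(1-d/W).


OHT = sigma_0*(1-d/W) = 1078*(1-6/25) = 819.3 MPa

819.3 MPa


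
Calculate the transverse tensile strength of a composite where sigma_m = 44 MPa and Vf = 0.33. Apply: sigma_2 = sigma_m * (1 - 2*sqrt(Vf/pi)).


factor = 1 - 2*sqrt(0.33/pi) = 0.3518
sigma_2 = 44 * 0.3518 = 15.48 MPa

15.48 MPa


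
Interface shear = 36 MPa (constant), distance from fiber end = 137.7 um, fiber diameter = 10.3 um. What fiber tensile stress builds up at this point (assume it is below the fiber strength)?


Force balance: sigma_f * (pi*d^2/4) = tau * (pi*d) * x  ->  sigma_f = 4 * tau * x / d
sigma_f = 4 * 36 * 137.7 / 10.3 = 1925.1 MPa

1925.1 MPa


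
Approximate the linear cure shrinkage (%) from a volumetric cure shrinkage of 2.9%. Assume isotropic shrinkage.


Linear shrinkage ≈ vol_shrink/3 = 2.9/3 = 0.967%

0.967%


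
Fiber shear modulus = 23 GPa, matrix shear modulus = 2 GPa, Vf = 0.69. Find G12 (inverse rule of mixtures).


1/G12 = Vf/Gf + (1-Vf)/Gm = 0.69/23 + 0.31/2
G12 = 5.41 GPa

5.41 GPa


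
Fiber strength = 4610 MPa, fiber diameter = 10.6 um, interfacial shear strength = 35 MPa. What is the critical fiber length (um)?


Lc = sigma_f * d / (2 * tau_i) = 4610 * 10.6 / (2 * 35) = 698.1 um

698.1 um


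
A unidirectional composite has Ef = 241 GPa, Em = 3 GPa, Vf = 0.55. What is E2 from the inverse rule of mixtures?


1/E2 = Vf/Ef + (1-Vf)/Em = 0.55/241 + 0.45/3
E2 = 6.57 GPa

6.57 GPa


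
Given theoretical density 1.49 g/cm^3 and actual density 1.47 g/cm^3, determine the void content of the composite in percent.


Void% = (rho_theo - rho_actual)/rho_theo * 100 = (1.49 - 1.47)/1.49 * 100 = 1.34%

1.34%


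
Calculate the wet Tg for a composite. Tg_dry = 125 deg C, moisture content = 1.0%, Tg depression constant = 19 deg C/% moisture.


Tg_wet = Tg_dry - k*moisture = 125 - 19*1.0 = 106.0 deg C

106.0 deg C


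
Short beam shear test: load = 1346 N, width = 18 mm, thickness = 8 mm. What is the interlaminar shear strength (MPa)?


ILSS = 3F/(4bh) = 3*1346/(4*18*8) = 7.01 MPa

7.01 MPa


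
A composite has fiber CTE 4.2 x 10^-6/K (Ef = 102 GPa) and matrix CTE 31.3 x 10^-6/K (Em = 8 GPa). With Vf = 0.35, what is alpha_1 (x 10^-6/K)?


E1 = Ef*Vf + Em*(1-Vf) = 40.9
alpha_1 = (alpha_f*Ef*Vf + alpha_m*Em*(1-Vf))/E1 = 7.65 x 10^-6/K

7.65 x 10^-6/K


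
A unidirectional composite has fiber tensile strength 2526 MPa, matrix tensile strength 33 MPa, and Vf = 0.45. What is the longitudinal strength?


sigma_1 = sigma_f*Vf + sigma_m*(1-Vf) = 2526*0.45 + 33*0.55 = 1154.9 MPa

1154.9 MPa


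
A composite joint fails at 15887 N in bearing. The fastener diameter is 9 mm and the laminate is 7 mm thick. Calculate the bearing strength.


sigma_br = F/(d*h) = 15887/(9*7) = 252.2 MPa

252.2 MPa


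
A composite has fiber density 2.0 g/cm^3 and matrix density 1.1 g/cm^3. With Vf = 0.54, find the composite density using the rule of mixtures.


rho_c = rho_f*Vf + rho_m*(1-Vf) = 2.0*0.54 + 1.1*0.46 = 1.586 g/cm^3

1.586 g/cm^3


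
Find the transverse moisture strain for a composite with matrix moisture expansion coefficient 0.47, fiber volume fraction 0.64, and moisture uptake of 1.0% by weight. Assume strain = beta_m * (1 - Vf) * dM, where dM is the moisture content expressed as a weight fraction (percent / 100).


dM = 1.0/100 = 0.01
strain = beta_m * (1-Vf) * dM = 0.47 * 0.36 * 0.01 = 0.001692

0.001692


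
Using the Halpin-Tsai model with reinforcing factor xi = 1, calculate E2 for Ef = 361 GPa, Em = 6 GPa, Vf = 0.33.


eta = (Ef/Em - 1)/(Ef/Em + xi) = (60.1667 - 1)/(60.1667 + 1) = 0.9673
E2 = Em*(1+xi*eta*Vf)/(1-eta*Vf) = 11.63 GPa

11.63 GPa


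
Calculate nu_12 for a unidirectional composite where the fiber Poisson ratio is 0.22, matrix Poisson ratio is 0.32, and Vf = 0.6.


nu_12 = nu_f*Vf + nu_m*(1-Vf) = 0.22*0.6 + 0.32*0.4 = 0.26

0.26


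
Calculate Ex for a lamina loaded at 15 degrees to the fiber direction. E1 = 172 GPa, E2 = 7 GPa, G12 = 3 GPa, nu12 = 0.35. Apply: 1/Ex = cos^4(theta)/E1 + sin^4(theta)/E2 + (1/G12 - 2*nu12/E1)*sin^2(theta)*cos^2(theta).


cos^4(15) = 0.870513, sin^4(15) = 0.004487, sin^2(15)*cos^2(15) = 0.0625
1/G12 - 2*nu12/E1 = 1/3 - 2*0.35/172 = 0.329264 GPa^-1
1/Ex = 0.870513/172 + 0.004487/7 + 0.329264*0.0625 = 0.0262811 GPa^-1
Ex = 38.05 GPa

38.05 GPa


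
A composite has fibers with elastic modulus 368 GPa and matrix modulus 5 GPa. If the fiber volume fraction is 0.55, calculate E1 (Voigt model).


E1 = Ef*Vf + Em*(1-Vf) = 368*0.55 + 5*0.45 = 204.65 GPa

204.65 GPa


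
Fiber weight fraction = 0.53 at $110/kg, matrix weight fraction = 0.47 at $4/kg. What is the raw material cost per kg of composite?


Cost = cost_f*Wf + cost_m*Wm = 110*0.53 + 4*0.47 = $60.18/kg

$60.18/kg


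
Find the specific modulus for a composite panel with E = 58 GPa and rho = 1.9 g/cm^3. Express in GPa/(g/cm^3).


Specific stiffness = E/rho = 58/1.9 = 30.5 GPa/(g/cm^3)

30.5 GPa/(g/cm^3)


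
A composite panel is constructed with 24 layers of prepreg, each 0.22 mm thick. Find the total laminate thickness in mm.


h = n * t_ply = 24 * 0.22 = 5.28 mm

5.28 mm


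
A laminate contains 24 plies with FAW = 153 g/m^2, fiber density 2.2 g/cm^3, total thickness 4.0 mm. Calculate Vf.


Vf = n * FAW / (rho_f * h * 1000) = 24 * 153 / (2.2 * 4.0 * 1000) = 0.4173

0.4173
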